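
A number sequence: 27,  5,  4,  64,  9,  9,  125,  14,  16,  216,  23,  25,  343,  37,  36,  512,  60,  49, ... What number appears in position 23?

Split by position mod 3: positions 1, 4, 7, … form one track, and each other residue class forms its own.
Track A: 27, 64, 125, 216, 343, 512 — consecutive cubes n³ from n = 3.
Track B: 5, 9, 14, 23, 37, 60 — each term equals the sum of the previous two.
Track C: 4, 9, 16, 25, 36, 49 — perfect squares starting at 2².
Position 23 falls in track B as its term 8, giving 157.

157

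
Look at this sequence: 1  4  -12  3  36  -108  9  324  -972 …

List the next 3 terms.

Positions follow the repeating pattern ABB; grouping by letter gives 2 tracks.
Stream A = 1, 3, 9: powers 3^0, 3^1, 3^2, ….
Stream B = 4, -12, 36, -108, 324, -972: multiplying by -3 each time.
Position 10 falls in stream A as its term 4, giving 27.
Term 11 comes from stream B (its 7th entry): 2916.
The 12th slot belongs to stream B; its 8th term is -8748.

27, 2916, -8748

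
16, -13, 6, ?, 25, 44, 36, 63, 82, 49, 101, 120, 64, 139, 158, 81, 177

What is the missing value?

25

The slot pattern repeats as ABB (period 3), so there are 2 interleaved tracks.
Track A = 16, ?, 36, 49, 64, 81: perfect squares starting at 4².
Track B = -13, 6, 25, 44, 63, 82, 101, 120, 139, 158, 177: arithmetic with common difference +19.
Track A's pattern makes the blank 25.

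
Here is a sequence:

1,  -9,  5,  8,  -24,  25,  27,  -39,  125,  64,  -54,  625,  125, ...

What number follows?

-69

Split by position mod 3 into 3 tracks.
Subsequence A: 1, 8, 27, 64, 125. Consecutive cubes n³ from n = 1.
Subsequence B: -9, -24, -39, -54. Linear: a_n = 6 − 15·n.
Subsequence C: 5, 25, 125, 625. Powers of 5.
Position 14 → subsequence B, term 5 = -69.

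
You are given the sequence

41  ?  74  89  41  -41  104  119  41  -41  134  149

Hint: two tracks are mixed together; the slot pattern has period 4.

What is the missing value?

Reading positions in blocks of 4 reveals the pattern AABB — 2 tracks woven together.
Stream A is 41, ?, 41, -41, 41, -41, which is alternating ±41.
Stream B is 74, 89, 104, 119, 134, 149, which is linear: a_n = 59 + 15·n.
The gap is stream A's term 2; the rule gives -41.

-41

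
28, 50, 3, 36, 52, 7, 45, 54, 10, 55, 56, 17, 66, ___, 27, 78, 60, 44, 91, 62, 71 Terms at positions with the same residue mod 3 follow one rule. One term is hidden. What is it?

58

Taking every 3rd term gives 3 separate tracks.
Track A is 28, 36, 45, 55, 66, 78, 91, which is triangular numbers starting at T_7.
Track B is 50, 52, 54, 56, ?, 60, 62, which is linear: a_n = 48 + 2·n.
Track C is 3, 7, 10, 17, 27, 44, 71, which is each term equals the sum of the previous two.
Track B's pattern makes the blank 58.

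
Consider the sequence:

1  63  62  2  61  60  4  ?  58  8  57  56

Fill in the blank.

59

The slot pattern repeats as ABB (period 3), so there are 2 interleaved tracks.
Track A = 1, 2, 4, 8: successive powers of 2.
Track B = 63, 62, 61, 60, ?, 58, 57, 56: arithmetic with common difference −1.
Filling track B at index 5 by its rule yields 59.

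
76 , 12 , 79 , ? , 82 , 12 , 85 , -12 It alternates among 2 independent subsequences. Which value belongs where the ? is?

Odd-indexed and even-indexed terms follow separate rules.
Track A: 76, 79, 82, 85. Linear: a_n = 73 + 3·n.
Track B: 12, ?, 12, -12. The oscillation 12·(−1)^(n+1).
Filling track B at index 2 by its rule yields -12.

-12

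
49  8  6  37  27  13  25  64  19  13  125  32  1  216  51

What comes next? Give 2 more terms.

-11, 343

The terms cycle through 3 interleaved subsequences.
Stream A: 49, 37, 25, 13, 1. Subtracting 12 each time.
Stream B: 8, 27, 64, 125, 216. The cubes 2³, 3³, 4³, ….
Stream C: 6, 13, 19, 32, 51. Each term equals the sum of the previous two.
Position 16 falls in stream A as its term 6, giving -11.
Position 17 → stream B, term 6 = 343.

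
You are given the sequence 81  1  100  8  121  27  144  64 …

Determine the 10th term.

125

Odd-indexed and even-indexed terms follow separate rules.
Stream A = 81, 100, 121, 144: perfect squares starting at 9².
Stream B = 1, 8, 27, 64: consecutive cubes n³ from n = 1.
The 10th slot belongs to stream B; its 5th term is 125.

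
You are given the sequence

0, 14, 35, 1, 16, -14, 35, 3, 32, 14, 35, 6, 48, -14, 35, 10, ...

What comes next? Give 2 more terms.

64, 14

Taking every 4th term gives 4 separate tracks.
Track A: 0, 16, 32, 48 (arithmetic with common difference +16).
Track B: 14, -14, 14, -14 (alternating ±14).
Track C: 35, 35, 35, 35 (the constant sequence 35).
Track D: 1, 3, 6, 10 (triangular numbers n(n+1)/2 for n = 1, 2, …).
Term 17 comes from track A (its 5th entry): 64.
The 18th slot belongs to track B; its 5th term is 14.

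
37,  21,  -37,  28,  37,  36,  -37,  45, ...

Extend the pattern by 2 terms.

37, 55

The terms cycle through 2 interleaved subsequences.
Track A: 37, -37, 37, -37 (alternating ±37).
Track B: 21, 28, 36, 45 (triangular numbers n(n+1)/2 for n = 6, 7, …).
The 9th slot belongs to track A; its 5th term is 37.
Term 10 comes from track B (its 5th entry): 55.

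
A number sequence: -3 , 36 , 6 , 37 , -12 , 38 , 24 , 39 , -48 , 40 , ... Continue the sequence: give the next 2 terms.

96, 41

Odd-indexed and even-indexed terms follow separate rules.
Stream A = -3, 6, -12, 24, -48: geometric with ratio -2.
Stream B = 36, 37, 38, 39, 40: arithmetic, step +1.
The 11th slot belongs to stream A; its 6th term is 96.
Position 12 falls in stream B as its term 6, giving 41.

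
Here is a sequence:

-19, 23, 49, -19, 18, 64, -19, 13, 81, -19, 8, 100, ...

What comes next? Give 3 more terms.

-19, 3, 121

Split by position mod 3 into 3 tracks.
Subsequence A = -19, -19, -19, -19: always -19.
Subsequence B = 23, 18, 13, 8: subtracting 5 each time.
Subsequence C = 49, 64, 81, 100: the squares 7², 8², 9², ….
Term 13 comes from subsequence A (its 5th entry): -19.
Position 14 falls in subsequence B as its term 5, giving 3.
Position 15 → subsequence C, term 5 = 121.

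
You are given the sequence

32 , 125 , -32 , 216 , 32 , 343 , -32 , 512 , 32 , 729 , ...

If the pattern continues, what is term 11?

Split by position mod 2 into 2 tracks.
Stream A: 32, -32, 32, -32, 32 — the oscillation 32·(−1)^(n+1).
Stream B: 125, 216, 343, 512, 729 — consecutive cubes n³ from n = 5.
Position 11 falls in stream A as its term 6, giving -32.

-32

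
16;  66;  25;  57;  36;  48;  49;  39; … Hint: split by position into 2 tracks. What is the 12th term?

21

Positions 1, 3, 5, … form one subsequence and positions 2, 4, 6, … form another.
Track A: 16, 25, 36, 49 — the squares 4², 5², 6², ….
Track B: 66, 57, 48, 39 — subtracting 9 each time.
Position 12 → track B, term 6 = 21.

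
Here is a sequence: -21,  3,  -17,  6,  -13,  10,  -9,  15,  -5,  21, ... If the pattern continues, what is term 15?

Split by position mod 2 into 2 tracks.
Track A is -21, -17, -13, -9, -5, which is arithmetic with common difference +4.
Track B is 3, 6, 10, 15, 21, which is the triangular numbers T_2, T_3, ….
Position 15 → track A, term 8 = 7.

7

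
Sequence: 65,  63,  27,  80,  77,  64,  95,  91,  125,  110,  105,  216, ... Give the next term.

125

Taking every 3rd term gives 3 separate tracks.
Stream A: 65, 80, 95, 110 — adding 15 each time.
Stream B: 63, 77, 91, 105 — linear: a_n = 49 + 14·n.
Stream C: 27, 64, 125, 216 — perfect cubes starting at 3³.
Position 13 → stream A, term 5 = 125.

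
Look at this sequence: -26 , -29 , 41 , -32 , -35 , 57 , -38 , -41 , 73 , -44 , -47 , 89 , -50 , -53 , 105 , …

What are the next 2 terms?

The slot pattern repeats as AAB (period 3), so there are 2 interleaved tracks.
Subsequence A: -26, -29, -32, -35, -38, -41, -44, -47, -50, -53 (arithmetic, step −3).
Subsequence B: 41, 57, 73, 89, 105 (linear: a_n = 25 + 16·n).
Position 16 falls in subsequence A as its term 11, giving -56.
Position 17 → subsequence A, term 12 = -59.

-56, -59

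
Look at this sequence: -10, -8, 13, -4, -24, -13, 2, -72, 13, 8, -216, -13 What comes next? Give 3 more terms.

Split by position mod 3: positions 1, 4, 7, … form one track, and each other residue class forms its own.
Subsequence A: -10, -4, 2, 8. Arithmetic with common difference +6.
Subsequence B: -8, -24, -72, -216. Multiplying by 3 each time.
Subsequence C: 13, -13, 13, -13. The oscillation 13·(−1)^(n+1).
Position 13 → subsequence A, term 5 = 14.
Position 14 → subsequence B, term 5 = -648.
The 15th slot belongs to subsequence C; its 5th term is 13.

14, -648, 13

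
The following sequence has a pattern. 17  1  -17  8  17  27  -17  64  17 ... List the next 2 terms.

Taking every 2nd term gives 2 separate tracks.
Subsequence A = 17, -17, 17, -17, 17: the oscillation 17·(−1)^(n+1).
Subsequence B = 1, 8, 27, 64: perfect cubes starting at 1³.
Position 10 falls in subsequence B as its term 5, giving 125.
Position 11 falls in subsequence A as its term 6, giving -17.

125, -17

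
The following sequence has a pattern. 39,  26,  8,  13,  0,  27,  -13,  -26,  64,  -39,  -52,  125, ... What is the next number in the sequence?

-65

The slot pattern repeats as AAB (period 3), so there are 2 interleaved tracks.
Track A: 39, 26, 13, 0, -13, -26, -39, -52. Linear: a_n = 52 − 13·n.
Track B: 8, 27, 64, 125. Consecutive cubes n³ from n = 2.
Position 13 → track A, term 9 = -65.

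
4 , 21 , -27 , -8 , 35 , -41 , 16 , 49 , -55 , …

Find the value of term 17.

Split by position mod 3 into 3 tracks.
Subsequence A: 4, -8, 16 — geometric, ×-2 each step.
Subsequence B: 21, 35, 49 — arithmetic, step +14.
Subsequence C: -27, -41, -55 — arithmetic, step −14.
Position 17 falls in subsequence B as its term 6, giving 91.

91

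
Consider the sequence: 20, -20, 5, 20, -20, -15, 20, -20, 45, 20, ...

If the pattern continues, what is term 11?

-20

Reading positions in blocks of 3 reveals the pattern AAB — 2 tracks woven together.
Subsequence A is 20, -20, 20, -20, 20, -20, 20, which is the oscillation 20·(−1)^(n+1).
Subsequence B is 5, -15, 45, which is a geometric progression (common ratio -3).
Position 11 → subsequence A, term 8 = -20.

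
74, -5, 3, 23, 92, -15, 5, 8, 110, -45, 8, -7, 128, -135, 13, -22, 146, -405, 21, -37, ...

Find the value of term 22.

The terms cycle through 4 interleaved subsequences.
Subsequence A is 74, 92, 110, 128, 146, which is linear: a_n = 56 + 18·n.
Subsequence B is -5, -15, -45, -135, -405, which is geometric, ×3 each step.
Subsequence C is 3, 5, 8, 13, 21, which is Fibonacci-style (each term is the sum of the two before it).
Subsequence D is 23, 8, -7, -22, -37, which is linear: a_n = 38 − 15·n.
Term 22 comes from subsequence B (its 6th entry): -1215.

-1215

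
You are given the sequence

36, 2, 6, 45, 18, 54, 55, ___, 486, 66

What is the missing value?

162

The slot pattern repeats as ABB (period 3), so there are 2 interleaved tracks.
Track A = 36, 45, 55, 66: triangular numbers n(n+1)/2 for n = 8, 9, ….
Track B = 2, 6, 18, 54, ?, 486: geometric with ratio 3.
Filling track B at index 5 by its rule yields 162.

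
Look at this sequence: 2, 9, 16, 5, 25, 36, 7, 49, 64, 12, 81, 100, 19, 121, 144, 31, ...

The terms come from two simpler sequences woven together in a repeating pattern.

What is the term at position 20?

225

Reading positions in blocks of 3 reveals the pattern ABB — 2 tracks woven together.
Track A: 2, 5, 7, 12, 19, 31. Fibonacci-style (each term is the sum of the two before it).
Track B: 9, 16, 25, 36, 49, 64, 81, 100, 121, 144. The squares 3², 4², 5², ….
Term 20 comes from track B (its 13th entry): 225.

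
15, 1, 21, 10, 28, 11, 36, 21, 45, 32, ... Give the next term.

55

Positions 1, 3, 5, … form one subsequence and positions 2, 4, 6, … form another.
Subsequence A: 15, 21, 28, 36, 45 (triangular numbers starting at T_5).
Subsequence B: 1, 10, 11, 21, 32 (Fibonacci-style (each term is the sum of the two before it)).
The 11th slot belongs to subsequence A; its 6th term is 55.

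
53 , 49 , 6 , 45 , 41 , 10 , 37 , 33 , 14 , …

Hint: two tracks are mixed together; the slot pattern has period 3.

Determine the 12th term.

18

The slot pattern repeats as AAB (period 3), so there are 2 interleaved tracks.
Track A: 53, 49, 45, 41, 37, 33 — arithmetic with common difference −4.
Track B: 6, 10, 14 — linear: a_n = 2 + 4·n.
Term 12 comes from track B (its 4th entry): 18.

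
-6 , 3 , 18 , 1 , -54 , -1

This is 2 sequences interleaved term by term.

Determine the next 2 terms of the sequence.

162, -3

Odd-indexed and even-indexed terms follow separate rules.
Stream A is -6, 18, -54, which is geometric with ratio -3.
Stream B is 3, 1, -1, which is subtracting 2 each time.
The 7th slot belongs to stream A; its 4th term is 162.
Position 8 → stream B, term 4 = -3.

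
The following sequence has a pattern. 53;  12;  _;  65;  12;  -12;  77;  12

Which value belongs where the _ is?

Positions follow the repeating pattern ABB; grouping by letter gives 2 tracks.
Stream A: 53, 65, 77. Arithmetic, step +12.
Stream B: 12, ?, 12, -12, 12. Alternating ±12.
The gap is stream B's term 2; the rule gives -12.

-12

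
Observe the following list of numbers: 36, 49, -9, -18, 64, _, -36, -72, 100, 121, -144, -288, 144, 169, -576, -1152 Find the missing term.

Positions follow the repeating pattern AABB; grouping by letter gives 2 tracks.
Track A = 36, 49, 64, ?, 100, 121, 144, 169: the squares 6², 7², 8², ….
Track B = -9, -18, -36, -72, -144, -288, -576, -1152: multiplying by 2 each time.
The gap is track A's term 4; the rule gives 81.

81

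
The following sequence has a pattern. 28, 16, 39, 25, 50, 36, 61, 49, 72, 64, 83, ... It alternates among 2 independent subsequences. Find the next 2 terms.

81, 94

The terms cycle through 2 interleaved subsequences.
Track A: 28, 39, 50, 61, 72, 83. Adding 11 each time.
Track B: 16, 25, 36, 49, 64. Consecutive squares n² from n = 4.
The 12th slot belongs to track B; its 6th term is 81.
Position 13 falls in track A as its term 7, giving 94.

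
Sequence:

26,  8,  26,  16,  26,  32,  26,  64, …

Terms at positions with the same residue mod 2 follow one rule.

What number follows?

26

Positions 1, 3, 5, … form one subsequence and positions 2, 4, 6, … form another.
Track A = 26, 26, 26, 26: constant 26.
Track B = 8, 16, 32, 64: powers of 2.
Position 9 → track A, term 5 = 26.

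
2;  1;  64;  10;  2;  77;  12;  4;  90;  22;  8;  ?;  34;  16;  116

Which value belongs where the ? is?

103

The terms cycle through 3 interleaved subsequences.
Subsequence A = 2, 10, 12, 22, 34: Fibonacci-style (each term is the sum of the two before it).
Subsequence B = 1, 2, 4, 8, 16: successive powers of 2.
Subsequence C = 64, 77, 90, ?, 116: arithmetic with common difference +13.
Subsequence C's pattern makes the blank 103.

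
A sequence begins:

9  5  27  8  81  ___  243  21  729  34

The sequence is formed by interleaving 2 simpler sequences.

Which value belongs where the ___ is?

13

Positions 1, 3, 5, … form one subsequence and positions 2, 4, 6, … form another.
Subsequence A is 9, 27, 81, 243, 729, which is powers 3^2, 3^3, 3^4, ….
Subsequence B is 5, 8, ?, 21, 34, which is each term equals the sum of the previous two.
So the missing entry in subsequence B is 13.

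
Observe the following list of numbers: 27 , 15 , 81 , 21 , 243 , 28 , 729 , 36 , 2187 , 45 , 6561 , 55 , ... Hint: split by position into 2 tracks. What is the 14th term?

Odd-indexed and even-indexed terms follow separate rules.
Stream A: 27, 81, 243, 729, 2187, 6561 — powers 3^3, 3^4, 3^5, ….
Stream B: 15, 21, 28, 36, 45, 55 — the triangular numbers T_5, T_6, ….
Term 14 comes from stream B (its 7th entry): 66.

66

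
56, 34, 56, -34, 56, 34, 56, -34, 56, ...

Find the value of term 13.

56

Split by position mod 2 into 2 tracks.
Subsequence A: 56, 56, 56, 56, 56. The constant sequence 56.
Subsequence B: 34, -34, 34, -34. The oscillation 34·(−1)^(n+1).
The 13th slot belongs to subsequence A; its 7th term is 56.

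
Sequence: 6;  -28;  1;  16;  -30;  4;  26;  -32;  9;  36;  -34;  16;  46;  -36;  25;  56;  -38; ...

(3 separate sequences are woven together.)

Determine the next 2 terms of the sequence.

36, 66

Read the sequence 3 terms at a time; column i is its own pattern.
Subsequence A = 6, 16, 26, 36, 46, 56: adding 10 each time.
Subsequence B = -28, -30, -32, -34, -36, -38: subtracting 2 each time.
Subsequence C = 1, 4, 9, 16, 25: the squares 1², 2², 3², ….
The 18th slot belongs to subsequence C; its 6th term is 36.
Term 19 comes from subsequence A (its 7th entry): 66.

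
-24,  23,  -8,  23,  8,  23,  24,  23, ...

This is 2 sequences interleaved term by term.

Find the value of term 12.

23

Split by position mod 2 into 2 tracks.
Subsequence A is -24, -8, 8, 24, which is adding 16 each time.
Subsequence B is 23, 23, 23, 23, which is the constant sequence 23.
Position 12 falls in subsequence B as its term 6, giving 23.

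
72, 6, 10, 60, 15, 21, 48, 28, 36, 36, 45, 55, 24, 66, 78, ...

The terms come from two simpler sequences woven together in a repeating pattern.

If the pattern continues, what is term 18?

Positions follow the repeating pattern ABB; grouping by letter gives 2 tracks.
Subsequence A is 72, 60, 48, 36, 24, which is linear: a_n = 84 − 12·n.
Subsequence B is 6, 10, 15, 21, 28, 36, 45, 55, 66, 78, which is triangular numbers starting at T_3.
Term 18 comes from subsequence B (its 12th entry): 105.

105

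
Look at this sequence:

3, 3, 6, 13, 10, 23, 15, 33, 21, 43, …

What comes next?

28

The terms cycle through 2 interleaved subsequences.
Subsequence A is 3, 6, 10, 15, 21, which is the triangular numbers T_2, T_3, ….
Subsequence B is 3, 13, 23, 33, 43, which is linear: a_n = -7 + 10·n.
The 11th slot belongs to subsequence A; its 6th term is 28.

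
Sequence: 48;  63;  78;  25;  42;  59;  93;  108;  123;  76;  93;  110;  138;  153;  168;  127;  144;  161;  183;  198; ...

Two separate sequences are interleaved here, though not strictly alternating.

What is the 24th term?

The slot pattern repeats as AAABBB (period 6), so there are 2 interleaved tracks.
Track A: 48, 63, 78, 93, 108, 123, 138, 153, 168, 183, 198 (arithmetic, step +15).
Track B: 25, 42, 59, 76, 93, 110, 127, 144, 161 (adding 17 each time).
Position 24 falls in track B as its term 12, giving 212.

212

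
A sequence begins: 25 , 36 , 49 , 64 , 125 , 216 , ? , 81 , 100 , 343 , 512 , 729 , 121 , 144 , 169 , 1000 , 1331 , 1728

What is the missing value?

64

Positions follow the repeating pattern AAABBB; grouping by letter gives 2 tracks.
Stream A: 25, 36, 49, ?, 81, 100, 121, 144, 169 — consecutive squares n² from n = 5.
Stream B: 64, 125, 216, 343, 512, 729, 1000, 1331, 1728 — perfect cubes starting at 4³.
The gap is stream A's term 4; the rule gives 64.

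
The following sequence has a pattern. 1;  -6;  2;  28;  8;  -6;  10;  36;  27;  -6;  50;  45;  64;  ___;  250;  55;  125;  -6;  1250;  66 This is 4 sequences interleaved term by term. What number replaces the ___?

-6

Read the sequence 4 terms at a time; column i is its own pattern.
Stream A is 1, 8, 27, 64, 125, which is perfect cubes starting at 1³.
Stream B is -6, -6, -6, ?, -6, which is the constant sequence -6.
Stream C is 2, 10, 50, 250, 1250, which is a geometric progression (common ratio 5).
Stream D is 28, 36, 45, 55, 66, which is the triangular numbers T_7, T_8, ….
So the missing entry in stream B is -6.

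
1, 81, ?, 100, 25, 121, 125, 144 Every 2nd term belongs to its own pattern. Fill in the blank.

Taking every 2nd term gives 2 separate tracks.
Track A: 1, ?, 25, 125 (powers 5^0, 5^1, 5^2, …).
Track B: 81, 100, 121, 144 (the squares 9², 10², 11², …).
So the missing entry in track A is 5.

5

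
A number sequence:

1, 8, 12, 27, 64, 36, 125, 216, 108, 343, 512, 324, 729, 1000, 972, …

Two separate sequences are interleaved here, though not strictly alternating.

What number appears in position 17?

Reading positions in blocks of 3 reveals the pattern AAB — 2 tracks woven together.
Subsequence A: 1, 8, 27, 64, 125, 216, 343, 512, 729, 1000. The cubes 1³, 2³, 3³, ….
Subsequence B: 12, 36, 108, 324, 972. Geometric, ×3 each step.
Position 17 falls in subsequence A as its term 12, giving 1728.

1728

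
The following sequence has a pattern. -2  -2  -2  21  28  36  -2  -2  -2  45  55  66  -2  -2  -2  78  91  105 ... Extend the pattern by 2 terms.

-2, -2

The slot pattern repeats as AAABBB (period 6), so there are 2 interleaved tracks.
Track A: -2, -2, -2, -2, -2, -2, -2, -2, -2 (always -2).
Track B: 21, 28, 36, 45, 55, 66, 78, 91, 105 (triangular numbers n(n+1)/2 for n = 6, 7, …).
Position 19 falls in track A as its term 10, giving -2.
Position 20 falls in track A as its term 11, giving -2.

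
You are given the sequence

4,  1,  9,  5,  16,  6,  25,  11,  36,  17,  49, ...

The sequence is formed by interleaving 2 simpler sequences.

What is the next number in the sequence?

Taking every 2nd term gives 2 separate tracks.
Subsequence A: 4, 9, 16, 25, 36, 49. Consecutive squares n² from n = 2.
Subsequence B: 1, 5, 6, 11, 17. A Fibonacci-like recurrence a_n = a_{n-1} + a_{n-2}.
Position 12 falls in subsequence B as its term 6, giving 28.

28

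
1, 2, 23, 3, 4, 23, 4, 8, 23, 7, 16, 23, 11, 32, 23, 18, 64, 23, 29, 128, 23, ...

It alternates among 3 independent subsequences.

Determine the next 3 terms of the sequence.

47, 256, 23

Split by position mod 3: positions 1, 4, 7, … form one track, and each other residue class forms its own.
Track A = 1, 3, 4, 7, 11, 18, 29: each term equals the sum of the previous two.
Track B = 2, 4, 8, 16, 32, 64, 128: powers 2^1, 2^2, 2^3, ….
Track C = 23, 23, 23, 23, 23, 23, 23: the constant sequence 23.
Position 22 falls in track A as its term 8, giving 47.
The 23rd slot belongs to track B; its 8th term is 256.
Term 24 comes from track C (its 8th entry): 23.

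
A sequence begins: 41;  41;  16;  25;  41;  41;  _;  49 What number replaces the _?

Reading positions in blocks of 4 reveals the pattern AABB — 2 tracks woven together.
Track A: 41, 41, 41, 41. Always 41.
Track B: 16, 25, ?, 49. Consecutive squares n² from n = 4.
Filling track B at index 3 by its rule yields 36.

36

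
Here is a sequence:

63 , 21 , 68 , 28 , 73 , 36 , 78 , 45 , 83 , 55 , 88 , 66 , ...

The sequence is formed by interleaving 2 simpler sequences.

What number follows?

93

Odd-indexed and even-indexed terms follow separate rules.
Track A: 63, 68, 73, 78, 83, 88 — linear: a_n = 58 + 5·n.
Track B: 21, 28, 36, 45, 55, 66 — triangular numbers starting at T_6.
Position 13 falls in track A as its term 7, giving 93.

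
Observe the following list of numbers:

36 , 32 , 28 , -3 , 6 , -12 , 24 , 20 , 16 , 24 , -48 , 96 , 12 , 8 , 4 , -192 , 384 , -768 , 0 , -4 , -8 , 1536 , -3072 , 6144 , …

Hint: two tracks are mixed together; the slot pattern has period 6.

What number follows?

-12

The slot pattern repeats as AAABBB (period 6), so there are 2 interleaved tracks.
Subsequence A: 36, 32, 28, 24, 20, 16, 12, 8, 4, 0, -4, -8 (arithmetic, step −4).
Subsequence B: -3, 6, -12, 24, -48, 96, -192, 384, -768, 1536, -3072, 6144 (geometric, ×-2 each step).
Term 25 comes from subsequence A (its 13th entry): -12.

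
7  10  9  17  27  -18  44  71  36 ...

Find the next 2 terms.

115, 186

Reading positions in blocks of 3 reveals the pattern AAB — 2 tracks woven together.
Track A: 7, 10, 17, 27, 44, 71. Each term equals the sum of the previous two.
Track B: 9, -18, 36. A geometric progression (common ratio -2).
Position 10 falls in track A as its term 7, giving 115.
Position 11 → track A, term 8 = 186.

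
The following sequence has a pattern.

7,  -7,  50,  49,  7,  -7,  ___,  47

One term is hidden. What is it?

Reading positions in blocks of 4 reveals the pattern AABB — 2 tracks woven together.
Track A = 7, -7, 7, -7: oscillating between 7 and -7.
Track B = 50, 49, ?, 47: linear: a_n = 51 − n.
Track B's pattern makes the blank 48.

48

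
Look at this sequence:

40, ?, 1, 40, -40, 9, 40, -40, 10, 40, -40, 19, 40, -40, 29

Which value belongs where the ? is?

-40

The slot pattern repeats as AAB (period 3), so there are 2 interleaved tracks.
Stream A: 40, ?, 40, -40, 40, -40, 40, -40, 40, -40. Oscillating between 40 and -40.
Stream B: 1, 9, 10, 19, 29. A Fibonacci-like recurrence a_n = a_{n-1} + a_{n-2}.
Stream A's pattern makes the blank -40.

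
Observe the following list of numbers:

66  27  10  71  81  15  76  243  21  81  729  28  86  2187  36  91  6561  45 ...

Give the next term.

The terms cycle through 3 interleaved subsequences.
Track A: 66, 71, 76, 81, 86, 91 — adding 5 each time.
Track B: 27, 81, 243, 729, 2187, 6561 — powers of 3.
Track C: 10, 15, 21, 28, 36, 45 — the triangular numbers T_4, T_5, ….
Position 19 falls in track A as its term 7, giving 96.

96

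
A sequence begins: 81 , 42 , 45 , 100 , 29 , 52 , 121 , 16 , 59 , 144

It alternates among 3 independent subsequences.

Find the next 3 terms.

3, 66, 169

The terms cycle through 3 interleaved subsequences.
Track A: 81, 100, 121, 144. Consecutive squares n² from n = 9.
Track B: 42, 29, 16. Subtracting 13 each time.
Track C: 45, 52, 59. Arithmetic with common difference +7.
Position 11 falls in track B as its term 4, giving 3.
The 12th slot belongs to track C; its 4th term is 66.
The 13th slot belongs to track A; its 5th term is 169.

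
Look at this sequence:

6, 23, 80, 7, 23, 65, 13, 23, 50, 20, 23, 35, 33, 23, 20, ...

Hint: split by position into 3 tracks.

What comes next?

Read the sequence 3 terms at a time; column i is its own pattern.
Track A = 6, 7, 13, 20, 33: Fibonacci-style (each term is the sum of the two before it).
Track B = 23, 23, 23, 23, 23: the constant sequence 23.
Track C = 80, 65, 50, 35, 20: arithmetic, step −15.
Position 16 → track A, term 6 = 53.

53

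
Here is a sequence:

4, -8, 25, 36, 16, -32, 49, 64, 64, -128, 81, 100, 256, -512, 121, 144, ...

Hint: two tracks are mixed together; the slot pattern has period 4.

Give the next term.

1024

Reading positions in blocks of 4 reveals the pattern AABB — 2 tracks woven together.
Track A is 4, -8, 16, -32, 64, -128, 256, -512, which is geometric with ratio -2.
Track B is 25, 36, 49, 64, 81, 100, 121, 144, which is the squares 5², 6², 7², ….
The 17th slot belongs to track A; its 9th term is 1024.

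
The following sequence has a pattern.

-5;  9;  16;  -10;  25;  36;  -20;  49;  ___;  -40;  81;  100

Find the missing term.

64

Reading positions in blocks of 3 reveals the pattern ABB — 2 tracks woven together.
Track A: -5, -10, -20, -40 (geometric, ×2 each step).
Track B: 9, 16, 25, 36, 49, ?, 81, 100 (perfect squares starting at 3²).
Track B's pattern makes the blank 64.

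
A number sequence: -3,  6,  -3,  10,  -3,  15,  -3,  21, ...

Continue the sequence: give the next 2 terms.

-3, 28

The terms cycle through 2 interleaved subsequences.
Subsequence A: -3, -3, -3, -3 — constant -3.
Subsequence B: 6, 10, 15, 21 — the triangular numbers T_3, T_4, ….
Position 9 falls in subsequence A as its term 5, giving -3.
Position 10 → subsequence B, term 5 = 28.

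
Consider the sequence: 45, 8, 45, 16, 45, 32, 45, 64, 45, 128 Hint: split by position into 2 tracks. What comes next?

45

Odd-indexed and even-indexed terms follow separate rules.
Track A: 45, 45, 45, 45, 45. Always 45.
Track B: 8, 16, 32, 64, 128. Powers of 2.
The 11th slot belongs to track A; its 6th term is 45.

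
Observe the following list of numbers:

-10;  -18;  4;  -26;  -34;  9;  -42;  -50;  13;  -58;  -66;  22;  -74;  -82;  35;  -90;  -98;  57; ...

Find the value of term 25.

-138

Reading positions in blocks of 3 reveals the pattern AAB — 2 tracks woven together.
Subsequence A is -10, -18, -26, -34, -42, -50, -58, -66, -74, -82, -90, -98, which is arithmetic with common difference −8.
Subsequence B is 4, 9, 13, 22, 35, 57, which is Fibonacci-style (each term is the sum of the two before it).
Term 25 comes from subsequence A (its 17th entry): -138.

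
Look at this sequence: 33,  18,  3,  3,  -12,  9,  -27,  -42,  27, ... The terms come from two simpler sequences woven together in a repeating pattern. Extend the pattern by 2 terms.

-57, -72

The slot pattern repeats as AAB (period 3), so there are 2 interleaved tracks.
Track A: 33, 18, 3, -12, -27, -42 (arithmetic, step −15).
Track B: 3, 9, 27 (successive powers of 3).
Position 10 falls in track A as its term 7, giving -57.
The 11th slot belongs to track A; its 8th term is -72.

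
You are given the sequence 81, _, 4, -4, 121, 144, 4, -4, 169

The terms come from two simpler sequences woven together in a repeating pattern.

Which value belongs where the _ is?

100

Positions follow the repeating pattern AABB; grouping by letter gives 2 tracks.
Subsequence A = 81, ?, 121, 144, 169: the squares 9², 10², 11², ….
Subsequence B = 4, -4, 4, -4: alternating ±4.
Filling subsequence A at index 2 by its rule yields 100.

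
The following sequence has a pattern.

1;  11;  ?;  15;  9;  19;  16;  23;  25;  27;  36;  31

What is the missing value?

Positions 1, 3, 5, … form one subsequence and positions 2, 4, 6, … form another.
Track A: 1, ?, 9, 16, 25, 36 (consecutive squares n² from n = 1).
Track B: 11, 15, 19, 23, 27, 31 (arithmetic with common difference +4).
Filling track A at index 2 by its rule yields 4.

4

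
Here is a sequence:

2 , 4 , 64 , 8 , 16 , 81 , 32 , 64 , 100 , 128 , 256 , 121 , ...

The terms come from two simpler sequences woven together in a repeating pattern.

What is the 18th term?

Reading positions in blocks of 3 reveals the pattern AAB — 2 tracks woven together.
Stream A: 2, 4, 8, 16, 32, 64, 128, 256. A geometric progression (common ratio 2).
Stream B: 64, 81, 100, 121. The squares 8², 9², 10², ….
Position 18 falls in stream B as its term 6, giving 169.

169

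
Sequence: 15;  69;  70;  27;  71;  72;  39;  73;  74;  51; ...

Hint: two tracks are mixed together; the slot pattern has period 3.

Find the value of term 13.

Reading positions in blocks of 3 reveals the pattern ABB — 2 tracks woven together.
Stream A is 15, 27, 39, 51, which is linear: a_n = 3 + 12·n.
Stream B is 69, 70, 71, 72, 73, 74, which is linear: a_n = 68 + n.
Position 13 falls in stream A as its term 5, giving 63.

63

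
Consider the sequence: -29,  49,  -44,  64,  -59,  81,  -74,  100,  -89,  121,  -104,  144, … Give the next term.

Split by position mod 2 into 2 tracks.
Track A: -29, -44, -59, -74, -89, -104. Subtracting 15 each time.
Track B: 49, 64, 81, 100, 121, 144. Perfect squares starting at 7².
Term 13 comes from track A (its 7th entry): -119.

-119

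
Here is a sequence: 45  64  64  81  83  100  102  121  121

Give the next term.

Taking every 2nd term gives 2 separate tracks.
Stream A: 45, 64, 83, 102, 121 — arithmetic, step +19.
Stream B: 64, 81, 100, 121 — the squares 8², 9², 10², ….
Term 10 comes from stream B (its 5th entry): 144.

144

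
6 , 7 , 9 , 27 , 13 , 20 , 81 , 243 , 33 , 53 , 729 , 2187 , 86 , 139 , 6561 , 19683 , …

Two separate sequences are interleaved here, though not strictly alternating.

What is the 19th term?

Reading positions in blocks of 4 reveals the pattern AABB — 2 tracks woven together.
Track A: 6, 7, 13, 20, 33, 53, 86, 139 (a Fibonacci-like recurrence a_n = a_{n-1} + a_{n-2}).
Track B: 9, 27, 81, 243, 729, 2187, 6561, 19683 (powers of 3).
Position 19 → track B, term 9 = 59049.

59049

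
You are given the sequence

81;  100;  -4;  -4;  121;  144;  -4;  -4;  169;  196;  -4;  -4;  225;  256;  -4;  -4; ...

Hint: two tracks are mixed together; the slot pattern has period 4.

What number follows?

Positions follow the repeating pattern AABB; grouping by letter gives 2 tracks.
Track A: 81, 100, 121, 144, 169, 196, 225, 256. Perfect squares starting at 9².
Track B: -4, -4, -4, -4, -4, -4, -4, -4. Constant -4.
Position 17 → track A, term 9 = 289.

289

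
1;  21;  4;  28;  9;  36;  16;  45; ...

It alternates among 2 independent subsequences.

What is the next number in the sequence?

Odd-indexed and even-indexed terms follow separate rules.
Stream A: 1, 4, 9, 16 (consecutive squares n² from n = 1).
Stream B: 21, 28, 36, 45 (triangular numbers starting at T_6).
Position 9 → stream A, term 5 = 25.

25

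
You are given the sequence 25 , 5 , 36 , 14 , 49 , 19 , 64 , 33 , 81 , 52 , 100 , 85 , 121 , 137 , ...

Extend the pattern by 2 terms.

144, 222

Odd-indexed and even-indexed terms follow separate rules.
Stream A: 25, 36, 49, 64, 81, 100, 121 — consecutive squares n² from n = 5.
Stream B: 5, 14, 19, 33, 52, 85, 137 — each term equals the sum of the previous two.
Position 15 falls in stream A as its term 8, giving 144.
Position 16 → stream B, term 8 = 222.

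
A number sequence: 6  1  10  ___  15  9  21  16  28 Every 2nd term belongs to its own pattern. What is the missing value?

Odd-indexed and even-indexed terms follow separate rules.
Stream A is 6, 10, 15, 21, 28, which is triangular numbers starting at T_3.
Stream B is 1, ?, 9, 16, which is perfect squares starting at 1².
So the missing entry in stream B is 4.

4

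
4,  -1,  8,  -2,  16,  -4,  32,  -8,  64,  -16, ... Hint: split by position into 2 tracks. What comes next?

128

Positions 1, 3, 5, … form one subsequence and positions 2, 4, 6, … form another.
Track A is 4, 8, 16, 32, 64, which is powers 2^2, 2^3, 2^4, ….
Track B is -1, -2, -4, -8, -16, which is geometric, ×2 each step.
Position 11 falls in track A as its term 6, giving 128.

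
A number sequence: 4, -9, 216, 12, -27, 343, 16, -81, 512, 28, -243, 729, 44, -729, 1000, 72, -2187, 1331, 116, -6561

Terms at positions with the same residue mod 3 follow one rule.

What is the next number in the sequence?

1728

Taking every 3rd term gives 3 separate tracks.
Track A: 4, 12, 16, 28, 44, 72, 116 (each term equals the sum of the previous two).
Track B: -9, -27, -81, -243, -729, -2187, -6561 (a geometric progression (common ratio 3)).
Track C: 216, 343, 512, 729, 1000, 1331 (perfect cubes starting at 6³).
Position 21 → track C, term 7 = 1728.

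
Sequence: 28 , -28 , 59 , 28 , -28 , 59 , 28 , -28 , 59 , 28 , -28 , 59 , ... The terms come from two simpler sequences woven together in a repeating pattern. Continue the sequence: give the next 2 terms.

28, -28

Positions follow the repeating pattern AAB; grouping by letter gives 2 tracks.
Subsequence A = 28, -28, 28, -28, 28, -28, 28, -28: the oscillation 28·(−1)^(n+1).
Subsequence B = 59, 59, 59, 59: constant 59.
The 13th slot belongs to subsequence A; its 9th term is 28.
The 14th slot belongs to subsequence A; its 10th term is -28.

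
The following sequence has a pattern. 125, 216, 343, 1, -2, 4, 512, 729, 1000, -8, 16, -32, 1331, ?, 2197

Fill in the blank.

The slot pattern repeats as AAABBB (period 6), so there are 2 interleaved tracks.
Track A: 125, 216, 343, 512, 729, 1000, 1331, ?, 2197 (the cubes 5³, 6³, 7³, …).
Track B: 1, -2, 4, -8, 16, -32 (geometric with ratio -2).
The gap is track A's term 8; the rule gives 1728.

1728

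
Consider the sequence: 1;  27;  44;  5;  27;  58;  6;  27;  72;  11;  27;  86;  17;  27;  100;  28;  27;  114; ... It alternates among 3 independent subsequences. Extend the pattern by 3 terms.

45, 27, 128

Taking every 3rd term gives 3 separate tracks.
Track A is 1, 5, 6, 11, 17, 28, which is a Fibonacci-like recurrence a_n = a_{n-1} + a_{n-2}.
Track B is 27, 27, 27, 27, 27, 27, which is constant 27.
Track C is 44, 58, 72, 86, 100, 114, which is linear: a_n = 30 + 14·n.
Term 19 comes from track A (its 7th entry): 45.
Term 20 comes from track B (its 7th entry): 27.
Position 21 → track C, term 7 = 128.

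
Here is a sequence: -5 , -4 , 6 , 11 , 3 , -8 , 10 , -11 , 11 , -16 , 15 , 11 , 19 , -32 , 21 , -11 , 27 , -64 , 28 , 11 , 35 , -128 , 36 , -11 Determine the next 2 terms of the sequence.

Read the sequence 4 terms at a time; column i is its own pattern.
Track A is -5, 3, 11, 19, 27, 35, which is adding 8 each time.
Track B is -4, -8, -16, -32, -64, -128, which is a geometric progression (common ratio 2).
Track C is 6, 10, 15, 21, 28, 36, which is triangular numbers n(n+1)/2 for n = 3, 4, ….
Track D is 11, -11, 11, -11, 11, -11, which is the oscillation 11·(−1)^(n+1).
The 25th slot belongs to track A; its 7th term is 43.
Position 26 falls in track B as its term 7, giving -256.

43, -256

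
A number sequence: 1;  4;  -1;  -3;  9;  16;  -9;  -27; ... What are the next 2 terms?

Reading positions in blocks of 4 reveals the pattern AABB — 2 tracks woven together.
Track A: 1, 4, 9, 16 — the squares 1², 2², 3², ….
Track B: -1, -3, -9, -27 — a geometric progression (common ratio 3).
The 9th slot belongs to track A; its 5th term is 25.
Term 10 comes from track A (its 6th entry): 36.

25, 36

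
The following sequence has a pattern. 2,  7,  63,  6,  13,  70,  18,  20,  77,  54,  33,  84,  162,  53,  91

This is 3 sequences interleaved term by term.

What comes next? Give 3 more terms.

Split by position mod 3 into 3 tracks.
Track A is 2, 6, 18, 54, 162, which is a geometric progression (common ratio 3).
Track B is 7, 13, 20, 33, 53, which is each term equals the sum of the previous two.
Track C is 63, 70, 77, 84, 91, which is arithmetic, step +7.
Position 16 → track A, term 6 = 486.
Position 17 → track B, term 6 = 86.
The 18th slot belongs to track C; its 6th term is 98.

486, 86, 98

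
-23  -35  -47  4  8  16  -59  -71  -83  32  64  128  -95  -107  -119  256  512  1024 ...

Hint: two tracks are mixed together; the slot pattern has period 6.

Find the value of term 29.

32768

Positions follow the repeating pattern AAABBB; grouping by letter gives 2 tracks.
Stream A: -23, -35, -47, -59, -71, -83, -95, -107, -119. Arithmetic with common difference −12.
Stream B: 4, 8, 16, 32, 64, 128, 256, 512, 1024. Successive powers of 2.
Term 29 comes from stream B (its 14th entry): 32768.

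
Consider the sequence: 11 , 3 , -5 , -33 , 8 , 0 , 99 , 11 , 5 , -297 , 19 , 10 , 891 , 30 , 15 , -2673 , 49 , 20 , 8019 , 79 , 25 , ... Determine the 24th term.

30

Read the sequence 3 terms at a time; column i is its own pattern.
Track A: 11, -33, 99, -297, 891, -2673, 8019 — multiplying by -3 each time.
Track B: 3, 8, 11, 19, 30, 49, 79 — each term equals the sum of the previous two.
Track C: -5, 0, 5, 10, 15, 20, 25 — adding 5 each time.
Position 24 falls in track C as its term 8, giving 30.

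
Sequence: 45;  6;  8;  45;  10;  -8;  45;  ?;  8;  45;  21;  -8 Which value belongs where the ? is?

15

Split by position mod 3: positions 1, 4, 7, … form one track, and each other residue class forms its own.
Subsequence A: 45, 45, 45, 45 — always 45.
Subsequence B: 6, 10, ?, 21 — the triangular numbers T_3, T_4, ….
Subsequence C: 8, -8, 8, -8 — alternating ±8.
Subsequence B's pattern makes the blank 15.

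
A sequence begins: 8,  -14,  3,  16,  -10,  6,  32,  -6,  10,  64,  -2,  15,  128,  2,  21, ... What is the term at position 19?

512

Split by position mod 3: positions 1, 4, 7, … form one track, and each other residue class forms its own.
Track A: 8, 16, 32, 64, 128. Powers of 2.
Track B: -14, -10, -6, -2, 2. Linear: a_n = -18 + 4·n.
Track C: 3, 6, 10, 15, 21. Triangular numbers starting at T_2.
The 19th slot belongs to track A; its 7th term is 512.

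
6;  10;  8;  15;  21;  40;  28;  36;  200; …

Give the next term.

45

Positions follow the repeating pattern AAB; grouping by letter gives 2 tracks.
Track A: 6, 10, 15, 21, 28, 36 (the triangular numbers T_3, T_4, …).
Track B: 8, 40, 200 (geometric with ratio 5).
Position 10 → track A, term 7 = 45.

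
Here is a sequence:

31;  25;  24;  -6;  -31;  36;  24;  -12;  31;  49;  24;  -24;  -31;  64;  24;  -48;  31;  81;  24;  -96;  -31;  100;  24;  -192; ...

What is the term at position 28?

Taking every 4th term gives 4 separate tracks.
Track A = 31, -31, 31, -31, 31, -31: alternating ±31.
Track B = 25, 36, 49, 64, 81, 100: perfect squares starting at 5².
Track C = 24, 24, 24, 24, 24, 24: constant 24.
Track D = -6, -12, -24, -48, -96, -192: geometric with ratio 2.
Position 28 → track D, term 7 = -384.

-384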